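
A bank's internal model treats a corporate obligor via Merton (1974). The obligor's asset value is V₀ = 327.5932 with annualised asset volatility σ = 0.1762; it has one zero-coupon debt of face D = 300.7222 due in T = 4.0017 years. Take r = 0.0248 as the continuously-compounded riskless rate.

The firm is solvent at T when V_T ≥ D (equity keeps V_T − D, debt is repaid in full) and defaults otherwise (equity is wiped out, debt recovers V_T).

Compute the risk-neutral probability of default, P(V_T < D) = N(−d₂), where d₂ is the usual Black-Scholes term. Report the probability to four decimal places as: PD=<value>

d₁ = [ln(V₀/D) + (r + σ²/2)T] / (σ√T)
   = [ln(327.5932/300.7222) + (0.0248 + 0.5·0.1762²)·4.0017] / (0.1762·√4.0017)
   = [0.085586 + 0.161361] / 0.352475 = 0.700609
d₂ = d₁ − σ√T = 0.700609 − 0.352475 = 0.348134
risk-neutral PD = N(−d₂) = N(-0.348134) = 0.363870

PD=0.3639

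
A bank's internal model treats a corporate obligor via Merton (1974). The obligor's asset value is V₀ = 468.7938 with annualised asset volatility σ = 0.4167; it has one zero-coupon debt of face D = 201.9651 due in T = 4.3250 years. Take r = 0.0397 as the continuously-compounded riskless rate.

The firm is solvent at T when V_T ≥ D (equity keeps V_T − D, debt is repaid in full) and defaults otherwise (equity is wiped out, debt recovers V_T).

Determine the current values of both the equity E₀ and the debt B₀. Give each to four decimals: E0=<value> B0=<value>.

d₁ = [ln(V₀/D) + (r + σ²/2)T] / (σ√T)
   = [ln(468.7938/201.9651) + (0.0397 + 0.5·0.4167²)·4.3250] / (0.4167·√4.3250)
   = [0.842068 + 0.547197] / 0.866596 = 1.603129
d₂ = d₁ − σ√T = 1.603129 − 0.866596 = 0.736533
N(d₁) = 0.945547,  N(d₂) = 0.769297,  e^(−rT) = 0.842230
E₀ = V₀·N(d₁) − D·e^(−rT)·N(d₂)
   = 468.7938·0.945547 − 201.9651·0.842230·0.769297 = 312.408357
B₀ = V₀ − E₀ = 468.7938 − 312.408357 = 156.385443

E0=312.4084 B0=156.3854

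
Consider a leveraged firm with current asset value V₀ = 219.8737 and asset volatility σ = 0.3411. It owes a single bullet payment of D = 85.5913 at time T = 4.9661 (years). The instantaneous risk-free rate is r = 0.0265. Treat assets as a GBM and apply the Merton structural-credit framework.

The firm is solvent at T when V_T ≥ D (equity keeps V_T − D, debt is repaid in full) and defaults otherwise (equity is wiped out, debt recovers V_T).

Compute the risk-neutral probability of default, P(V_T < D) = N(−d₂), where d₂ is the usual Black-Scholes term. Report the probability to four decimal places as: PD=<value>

d₁ = [ln(V₀/D) + (r + σ²/2)T] / (σ√T)
   = [ln(219.8737/85.5913) + (0.0265 + 0.5·0.3411²)·4.9661] / (0.3411·√4.9661)
   = [0.943470 + 0.420503] / 0.760133 = 1.794387
d₂ = d₁ − σ√T = 1.794387 − 0.760133 = 1.034254
risk-neutral PD = N(−d₂) = N(-1.034254) = 0.150509

PD=0.1505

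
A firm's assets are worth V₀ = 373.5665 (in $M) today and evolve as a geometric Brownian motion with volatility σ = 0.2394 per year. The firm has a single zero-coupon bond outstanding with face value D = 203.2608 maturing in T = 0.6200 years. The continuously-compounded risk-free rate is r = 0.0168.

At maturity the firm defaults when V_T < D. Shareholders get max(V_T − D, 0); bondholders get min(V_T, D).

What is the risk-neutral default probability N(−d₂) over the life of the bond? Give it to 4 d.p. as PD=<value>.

d₁ = [ln(V₀/D) + (r + σ²/2)T] / (σ√T)
   = [ln(373.5665/203.2608) + (0.0168 + 0.5·0.2394²)·0.6200] / (0.2394·√0.6200)
   = [0.608606 + 0.028183] / 0.188504 = 3.378124
d₂ = d₁ − σ√T = 3.378124 − 0.188504 = 3.189620
risk-neutral PD = N(−d₂) = N(-3.189620) = 0.000712

PD=0.0007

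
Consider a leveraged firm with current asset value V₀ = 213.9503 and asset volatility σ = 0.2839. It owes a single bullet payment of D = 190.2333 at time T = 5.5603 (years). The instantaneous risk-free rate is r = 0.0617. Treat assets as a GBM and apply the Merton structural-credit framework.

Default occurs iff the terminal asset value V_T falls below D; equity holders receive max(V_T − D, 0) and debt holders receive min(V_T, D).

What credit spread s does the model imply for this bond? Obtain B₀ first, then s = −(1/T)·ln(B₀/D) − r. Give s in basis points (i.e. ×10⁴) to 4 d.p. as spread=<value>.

d₁ = [ln(V₀/D) + (r + σ²/2)T] / (σ√T)
   = [ln(213.9503/190.2333) + (0.0617 + 0.5·0.2839²)·5.5603] / (0.2839·√5.5603)
   = [0.117493 + 0.567148] / 0.669444 = 1.022700
d₂ = d₁ − σ√T = 1.022700 − 0.669444 = 0.353256
N(d₁) = 0.846775,  N(d₂) = 0.638052,  e^(−rT) = 0.709588
E₀ = V₀·N(d₁) − D·e^(−rT)·N(d₂)
   = 213.9503·0.846775 − 190.2333·0.709588·0.638052 = 95.038934
B₀ = V₀ − E₀ = 213.9503 − 95.038934 = 118.911366
spread = −(1/T)·ln(B₀/D) − r = −(1/5.5603)·ln(118.911366/190.2333) − 0.0617 = 0.02280494
in basis points: 0.02280494 × 10⁴ = 228.0494 bp

spread=228.0494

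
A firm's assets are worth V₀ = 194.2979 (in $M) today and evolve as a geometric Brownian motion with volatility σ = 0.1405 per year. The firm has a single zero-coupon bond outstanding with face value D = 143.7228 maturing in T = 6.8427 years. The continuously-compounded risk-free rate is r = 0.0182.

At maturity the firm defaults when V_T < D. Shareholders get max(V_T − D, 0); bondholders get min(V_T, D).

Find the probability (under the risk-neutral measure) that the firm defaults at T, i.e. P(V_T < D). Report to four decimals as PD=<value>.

PD=0.1647

d₁ = [ln(V₀/D) + (r + σ²/2)T] / (σ√T)
   = [ln(194.2979/143.7228) + (0.0182 + 0.5·0.1405²)·6.8427] / (0.1405·√6.8427)
   = [0.301506 + 0.192075] / 0.367528 = 1.342978
d₂ = d₁ − σ√T = 1.342978 − 0.367528 = 0.975450
risk-neutral PD = N(−d₂) = N(-0.975450) = 0.164669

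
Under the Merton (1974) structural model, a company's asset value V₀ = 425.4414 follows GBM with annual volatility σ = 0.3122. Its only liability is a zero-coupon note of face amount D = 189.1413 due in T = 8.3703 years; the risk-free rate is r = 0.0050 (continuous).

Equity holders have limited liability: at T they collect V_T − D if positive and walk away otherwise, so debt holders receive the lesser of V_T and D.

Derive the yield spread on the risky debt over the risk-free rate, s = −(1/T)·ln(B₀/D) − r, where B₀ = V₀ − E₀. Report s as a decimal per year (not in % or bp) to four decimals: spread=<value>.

spread=0.0153

d₁ = [ln(V₀/D) + (r + σ²/2)T] / (σ√T)
   = [ln(425.4414/189.1413) + (0.0050 + 0.5·0.3122²)·8.3703] / (0.3122·√8.3703)
   = [0.810633 + 0.449773] / 0.903241 = 1.395427
d₂ = d₁ − σ√T = 1.395427 − 0.903241 = 0.492186
N(d₁) = 0.918556,  N(d₂) = 0.688706,  e^(−rT) = 0.959012
E₀ = V₀·N(d₁) − D·e^(−rT)·N(d₂)
   = 425.4414·0.918556 − 189.1413·0.959012·0.688706 = 265.868333
B₀ = V₀ − E₀ = 425.4414 − 265.868333 = 159.573067
spread = −(1/T)·ln(B₀/D) − r = −(1/8.3703)·ln(159.573067/189.1413) − 0.0050 = 0.01530900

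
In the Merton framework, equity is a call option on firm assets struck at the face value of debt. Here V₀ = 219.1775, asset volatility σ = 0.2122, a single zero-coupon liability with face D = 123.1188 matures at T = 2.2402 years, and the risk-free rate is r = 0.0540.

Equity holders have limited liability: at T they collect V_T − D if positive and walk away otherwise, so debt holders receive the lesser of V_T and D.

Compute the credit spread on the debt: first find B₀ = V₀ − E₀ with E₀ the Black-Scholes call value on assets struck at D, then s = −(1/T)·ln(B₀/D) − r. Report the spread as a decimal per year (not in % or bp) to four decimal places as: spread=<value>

d₁ = [ln(V₀/D) + (r + σ²/2)T] / (σ√T)
   = [ln(219.1775/123.1188) + (0.0540 + 0.5·0.2122²)·2.2402] / (0.2122·√2.2402)
   = [0.576732 + 0.171408] / 0.317606 = 2.355559
d₂ = d₁ − σ√T = 2.355559 − 0.317606 = 2.037953
N(d₁) = 0.990753,  N(d₂) = 0.979223,  e^(−rT) = 0.886060
E₀ = V₀·N(d₁) − D·e^(−rT)·N(d₂)
   = 219.1775·0.990753 − 123.1188·0.886060·0.979223 = 110.326659
B₀ = V₀ − E₀ = 219.1775 − 110.326659 = 108.850841
spread = −(1/T)·ln(B₀/D) − r = −(1/2.2402)·ln(108.850841/123.1188) − 0.0540 = 0.00098225

spread=0.0010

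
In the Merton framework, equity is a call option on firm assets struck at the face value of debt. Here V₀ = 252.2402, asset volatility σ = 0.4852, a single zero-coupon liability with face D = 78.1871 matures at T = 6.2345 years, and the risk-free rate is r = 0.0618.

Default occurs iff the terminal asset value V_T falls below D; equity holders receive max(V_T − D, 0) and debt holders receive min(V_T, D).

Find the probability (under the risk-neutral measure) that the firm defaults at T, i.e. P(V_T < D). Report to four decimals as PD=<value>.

PD=0.2485

d₁ = [ln(V₀/D) + (r + σ²/2)T] / (σ√T)
   = [ln(252.2402/78.1871) + (0.0618 + 0.5·0.4852²)·6.2345] / (0.4852·√6.2345)
   = [1.171277 + 1.119152] / 1.211495 = 1.890581
d₂ = d₁ − σ√T = 1.890581 − 1.211495 = 0.679086
risk-neutral PD = N(−d₂) = N(-0.679086) = 0.248542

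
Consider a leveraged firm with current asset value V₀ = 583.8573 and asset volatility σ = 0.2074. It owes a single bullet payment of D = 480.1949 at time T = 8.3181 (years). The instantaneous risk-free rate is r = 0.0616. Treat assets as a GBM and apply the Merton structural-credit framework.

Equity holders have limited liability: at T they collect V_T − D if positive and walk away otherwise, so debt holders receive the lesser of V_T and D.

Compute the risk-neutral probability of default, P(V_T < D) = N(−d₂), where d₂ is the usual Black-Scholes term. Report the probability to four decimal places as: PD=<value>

PD=0.1883

d₁ = [ln(V₀/D) + (r + σ²/2)T] / (σ√T)
   = [ln(583.8573/480.1949) + (0.0616 + 0.5·0.2074²)·8.3181] / (0.2074·√8.3181)
   = [0.195465 + 0.691295] / 0.598165 = 1.482468
d₂ = d₁ − σ√T = 1.482468 − 0.598165 = 0.884303
risk-neutral PD = N(−d₂) = N(-0.884303) = 0.188266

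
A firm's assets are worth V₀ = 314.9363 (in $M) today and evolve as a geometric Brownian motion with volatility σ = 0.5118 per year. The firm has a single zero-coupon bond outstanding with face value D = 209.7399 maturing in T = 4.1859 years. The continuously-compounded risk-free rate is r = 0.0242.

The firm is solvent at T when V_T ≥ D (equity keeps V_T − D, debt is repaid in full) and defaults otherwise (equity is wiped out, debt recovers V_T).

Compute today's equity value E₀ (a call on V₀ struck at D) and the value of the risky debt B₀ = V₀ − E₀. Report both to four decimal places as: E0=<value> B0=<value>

d₁ = [ln(V₀/D) + (r + σ²/2)T] / (σ√T)
   = [ln(314.9363/209.7399) + (0.0242 + 0.5·0.5118²)·4.1859] / (0.5118·√4.1859)
   = [0.406502 + 0.649525] / 1.047116 = 1.008510
d₂ = d₁ − σ√T = 1.008510 − 1.047116 = -0.038606
N(d₁) = 0.843395,  N(d₂) = 0.484602,  e^(−rT) = 0.903663
E₀ = V₀·N(d₁) − D·e^(−rT)·N(d₂)
   = 314.9363·0.843395 − 209.7399·0.903663·0.484602 = 173.767038
B₀ = V₀ − E₀ = 314.9363 − 173.767038 = 141.169262

E0=173.7670 B0=141.1693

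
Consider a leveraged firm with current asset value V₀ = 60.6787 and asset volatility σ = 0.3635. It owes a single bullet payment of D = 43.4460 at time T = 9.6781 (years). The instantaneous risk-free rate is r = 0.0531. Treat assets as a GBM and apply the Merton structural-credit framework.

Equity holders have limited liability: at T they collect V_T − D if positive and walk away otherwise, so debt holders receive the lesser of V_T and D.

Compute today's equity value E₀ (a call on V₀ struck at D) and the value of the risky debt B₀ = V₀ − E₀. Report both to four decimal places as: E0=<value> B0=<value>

E0=40.0672 B0=20.6115

d₁ = [ln(V₀/D) + (r + σ²/2)T] / (σ√T)
   = [ln(60.6787/43.4460) + (0.0531 + 0.5·0.3635²)·9.6781] / (0.3635·√9.6781)
   = [0.334074 + 1.153302] / 1.130836 = 1.315289
d₂ = d₁ − σ√T = 1.315289 − 1.130836 = 0.184453
N(d₁) = 0.905794,  N(d₂) = 0.573171,  e^(−rT) = 0.598154
E₀ = V₀·N(d₁) − D·e^(−rT)·N(d₂)
   = 60.6787·0.905794 − 43.4460·0.598154·0.573171 = 40.067153
B₀ = V₀ − E₀ = 60.6787 − 40.067153 = 20.611547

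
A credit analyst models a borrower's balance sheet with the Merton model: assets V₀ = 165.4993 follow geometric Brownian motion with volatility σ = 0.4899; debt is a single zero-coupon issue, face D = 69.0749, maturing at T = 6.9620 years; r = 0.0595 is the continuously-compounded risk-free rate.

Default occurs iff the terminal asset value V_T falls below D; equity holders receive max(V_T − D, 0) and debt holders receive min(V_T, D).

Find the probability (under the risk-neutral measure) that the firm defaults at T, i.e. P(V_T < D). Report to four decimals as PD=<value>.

d₁ = [ln(V₀/D) + (r + σ²/2)T] / (σ√T)
   = [ln(165.4993/69.0749) + (0.0595 + 0.5·0.4899²)·6.9620] / (0.4899·√6.9620)
   = [0.873776 + 1.249686] / 1.292631 = 1.642744
d₂ = d₁ − σ√T = 1.642744 − 1.292631 = 0.350114
risk-neutral PD = N(−d₂) = N(-0.350114) = 0.363127

PD=0.3631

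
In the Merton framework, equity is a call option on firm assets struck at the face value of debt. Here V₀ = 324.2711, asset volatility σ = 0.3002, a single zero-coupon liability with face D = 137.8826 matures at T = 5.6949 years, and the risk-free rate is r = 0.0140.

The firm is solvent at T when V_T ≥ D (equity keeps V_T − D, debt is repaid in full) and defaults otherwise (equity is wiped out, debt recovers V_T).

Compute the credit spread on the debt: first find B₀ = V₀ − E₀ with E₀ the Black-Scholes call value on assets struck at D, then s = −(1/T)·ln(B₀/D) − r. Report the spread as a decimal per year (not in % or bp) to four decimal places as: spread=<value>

spread=0.0089

d₁ = [ln(V₀/D) + (r + σ²/2)T] / (σ√T)
   = [ln(324.2711/137.8826) + (0.0140 + 0.5·0.3002²)·5.6949] / (0.3002·√5.6949)
   = [0.855177 + 0.336341] / 0.716397 = 1.663209
d₂ = d₁ − σ√T = 1.663209 − 0.716397 = 0.946812
N(d₁) = 0.951865,  N(d₂) = 0.828133,  e^(−rT) = 0.923367
E₀ = V₀·N(d₁) − D·e^(−rT)·N(d₂)
   = 324.2711·0.951865 − 137.8826·0.923367·0.828133 = 203.227476
B₀ = V₀ − E₀ = 324.2711 − 203.227476 = 121.043624
spread = −(1/T)·ln(B₀/D) − r = −(1/5.6949)·ln(121.043624/137.8826) − 0.0140 = 0.00887162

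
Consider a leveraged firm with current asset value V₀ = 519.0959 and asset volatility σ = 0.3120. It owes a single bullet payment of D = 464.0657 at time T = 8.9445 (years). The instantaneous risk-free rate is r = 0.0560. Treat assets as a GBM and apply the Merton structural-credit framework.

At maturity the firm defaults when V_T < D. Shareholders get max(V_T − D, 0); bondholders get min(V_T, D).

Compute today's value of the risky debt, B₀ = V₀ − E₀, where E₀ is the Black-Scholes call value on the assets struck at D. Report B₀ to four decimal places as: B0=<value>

B0=229.6416

d₁ = [ln(V₀/D) + (r + σ²/2)T] / (σ√T)
   = [ln(519.0959/464.0657) + (0.0560 + 0.5·0.3120²)·8.9445] / (0.3120·√8.9445)
   = [0.112063 + 0.936239] / 0.933110 = 1.123449
d₂ = d₁ − σ√T = 1.123449 − 0.933110 = 0.190340
N(d₁) = 0.869377,  N(d₂) = 0.575479,  e^(−rT) = 0.605990
E₀ = V₀·N(d₁) − D·e^(−rT)·N(d₂)
   = 519.0959·0.869377 − 464.0657·0.605990·0.575479 = 289.454279
B₀ = V₀ − E₀ = 519.0959 − 289.454279 = 229.641621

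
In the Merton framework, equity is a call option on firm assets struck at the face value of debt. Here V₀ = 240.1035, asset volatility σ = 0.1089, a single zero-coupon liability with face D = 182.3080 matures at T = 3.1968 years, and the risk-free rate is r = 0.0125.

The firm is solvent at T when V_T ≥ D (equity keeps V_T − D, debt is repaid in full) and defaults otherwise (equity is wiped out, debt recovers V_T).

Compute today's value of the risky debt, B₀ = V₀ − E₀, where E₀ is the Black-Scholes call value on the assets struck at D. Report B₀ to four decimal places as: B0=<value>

B0=174.2835

d₁ = [ln(V₀/D) + (r + σ²/2)T] / (σ√T)
   = [ln(240.1035/182.3080) + (0.0125 + 0.5·0.1089²)·3.1968] / (0.1089·√3.1968)
   = [0.275373 + 0.058916] / 0.194709 = 1.716863
d₂ = d₁ − σ√T = 1.716863 − 0.194709 = 1.522154
N(d₁) = 0.956998,  N(d₂) = 0.936015,  e^(−rT) = 0.960828
E₀ = V₀·N(d₁) − D·e^(−rT)·N(d₂)
   = 240.1035·0.956998 − 182.3080·0.960828·0.936015 = 65.820012
B₀ = V₀ − E₀ = 240.1035 − 65.820012 = 174.283488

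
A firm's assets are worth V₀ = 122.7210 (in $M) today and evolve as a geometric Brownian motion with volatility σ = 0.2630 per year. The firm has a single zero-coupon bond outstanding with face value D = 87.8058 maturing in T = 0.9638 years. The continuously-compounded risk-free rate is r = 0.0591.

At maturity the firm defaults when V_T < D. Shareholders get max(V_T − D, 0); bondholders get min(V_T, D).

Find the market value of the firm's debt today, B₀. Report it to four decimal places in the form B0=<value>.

B0=82.2146

d₁ = [ln(V₀/D) + (r + σ²/2)T] / (σ√T)
   = [ln(122.7210/87.8058) + (0.0591 + 0.5·0.2630²)·0.9638] / (0.2630·√0.9638)
   = [0.334786 + 0.090293] / 0.258196 = 1.646344
d₂ = d₁ − σ√T = 1.646344 − 0.258196 = 1.388148
N(d₁) = 0.950153,  N(d₂) = 0.917454,  e^(−rT) = 0.944631
E₀ = V₀·N(d₁) − D·e^(−rT)·N(d₂)
   = 122.7210·0.950153 − 87.8058·0.944631·0.917454 = 40.506384
B₀ = V₀ − E₀ = 122.7210 − 40.506384 = 82.214616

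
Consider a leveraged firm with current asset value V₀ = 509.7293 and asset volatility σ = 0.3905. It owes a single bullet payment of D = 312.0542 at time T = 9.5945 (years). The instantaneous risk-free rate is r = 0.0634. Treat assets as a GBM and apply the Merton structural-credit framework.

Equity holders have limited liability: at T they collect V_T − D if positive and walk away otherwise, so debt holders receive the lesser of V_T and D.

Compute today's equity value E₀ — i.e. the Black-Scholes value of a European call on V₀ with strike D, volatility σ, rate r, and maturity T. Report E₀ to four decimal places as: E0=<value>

E0=371.3547

d₁ = [ln(V₀/D) + (r + σ²/2)T] / (σ√T)
   = [ln(509.7293/312.0542) + (0.0634 + 0.5·0.3905²)·9.5945] / (0.3905·√9.5945)
   = [0.490703 + 1.339825] / 1.209573 = 1.513367
d₂ = d₁ − σ√T = 1.513367 − 1.209573 = 0.303793
N(d₁) = 0.934907,  N(d₂) = 0.619357,  e^(−rT) = 0.544280
E₀ = V₀·N(d₁) − D·e^(−rT)·N(d₂)
   = 509.7293·0.934907 − 312.0542·0.544280·0.619357 = 371.354678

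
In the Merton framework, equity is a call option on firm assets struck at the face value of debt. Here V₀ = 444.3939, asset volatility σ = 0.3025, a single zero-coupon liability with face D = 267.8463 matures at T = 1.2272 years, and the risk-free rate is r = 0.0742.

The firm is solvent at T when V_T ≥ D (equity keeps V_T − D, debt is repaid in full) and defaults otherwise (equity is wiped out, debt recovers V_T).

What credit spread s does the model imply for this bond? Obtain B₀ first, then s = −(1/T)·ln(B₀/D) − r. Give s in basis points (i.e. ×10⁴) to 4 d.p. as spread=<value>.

d₁ = [ln(V₀/D) + (r + σ²/2)T] / (σ√T)
   = [ln(444.3939/267.8463) + (0.0742 + 0.5·0.3025²)·1.2272] / (0.3025·√1.2272)
   = [0.506298 + 0.147206] / 0.335107 = 1.950139
d₂ = d₁ − σ√T = 1.950139 − 0.335107 = 1.615032
N(d₁) = 0.974420,  N(d₂) = 0.946848,  e^(−rT) = 0.912965
E₀ = V₀·N(d₁) − D·e^(−rT)·N(d₂)
   = 444.3939·0.974420 − 267.8463·0.912965·0.946848 = 201.489672
B₀ = V₀ − E₀ = 444.3939 − 201.489672 = 242.904228
spread = −(1/T)·ln(B₀/D) − r = −(1/1.2272)·ln(242.904228/267.8463) − 0.0742 = 0.00544966
in basis points: 0.00544966 × 10⁴ = 54.4966 bp

spread=54.4966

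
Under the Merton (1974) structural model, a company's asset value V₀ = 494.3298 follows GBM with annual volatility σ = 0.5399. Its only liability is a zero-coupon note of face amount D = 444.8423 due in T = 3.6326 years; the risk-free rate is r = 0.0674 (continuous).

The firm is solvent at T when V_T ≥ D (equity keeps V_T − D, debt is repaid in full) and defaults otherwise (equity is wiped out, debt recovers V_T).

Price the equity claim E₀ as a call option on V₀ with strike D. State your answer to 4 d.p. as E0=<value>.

E0=247.2405

d₁ = [ln(V₀/D) + (r + σ²/2)T] / (σ√T)
   = [ln(494.3298/444.8423) + (0.0674 + 0.5·0.5399²)·3.6326] / (0.5399·√3.6326)
   = [0.105483 + 0.774274] / 1.029016 = 0.854950
d₂ = d₁ − σ√T = 0.854950 − 1.029016 = -0.174066
N(d₁) = 0.803711,  N(d₂) = 0.430907,  e^(−rT) = 0.782832
E₀ = V₀·N(d₁) − D·e^(−rT)·N(d₂)
   = 494.3298·0.803711 − 444.8423·0.782832·0.430907 = 247.240502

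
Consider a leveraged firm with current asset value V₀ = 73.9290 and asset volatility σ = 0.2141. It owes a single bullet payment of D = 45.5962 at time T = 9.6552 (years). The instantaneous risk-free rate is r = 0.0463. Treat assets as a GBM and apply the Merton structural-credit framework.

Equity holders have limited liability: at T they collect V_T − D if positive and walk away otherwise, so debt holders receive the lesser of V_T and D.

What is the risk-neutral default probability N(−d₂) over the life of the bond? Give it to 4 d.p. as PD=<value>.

d₁ = [ln(V₀/D) + (r + σ²/2)T] / (σ√T)
   = [ln(73.9290/45.5962) + (0.0463 + 0.5·0.2141²)·9.6552] / (0.2141·√9.6552)
   = [0.483281 + 0.668327] / 0.665269 = 1.731041
d₂ = d₁ − σ√T = 1.731041 − 0.665269 = 1.065772
risk-neutral PD = N(−d₂) = N(-1.065772) = 0.143263

PD=0.1433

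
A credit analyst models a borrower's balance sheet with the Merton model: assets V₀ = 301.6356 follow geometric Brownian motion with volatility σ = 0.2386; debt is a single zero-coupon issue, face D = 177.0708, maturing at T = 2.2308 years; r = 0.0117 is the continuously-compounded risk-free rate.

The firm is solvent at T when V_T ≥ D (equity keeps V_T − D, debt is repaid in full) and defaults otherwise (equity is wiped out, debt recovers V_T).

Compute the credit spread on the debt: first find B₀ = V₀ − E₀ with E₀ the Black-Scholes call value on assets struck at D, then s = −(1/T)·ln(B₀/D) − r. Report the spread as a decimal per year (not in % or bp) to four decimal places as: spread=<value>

d₁ = [ln(V₀/D) + (r + σ²/2)T] / (σ√T)
   = [ln(301.6356/177.0708) + (0.0117 + 0.5·0.2386²)·2.2308] / (0.2386·√2.2308)
   = [0.532670 + 0.089600] / 0.356370 = 1.746136
d₂ = d₁ − σ√T = 1.746136 − 0.356370 = 1.389767
N(d₁) = 0.959606,  N(d₂) = 0.917700,  e^(−rT) = 0.974237
E₀ = V₀·N(d₁) − D·e^(−rT)·N(d₂)
   = 301.6356·0.959606 − 177.0708·0.974237·0.917700 = 131.139930
B₀ = V₀ − E₀ = 301.6356 − 131.139930 = 170.495670
spread = −(1/T)·ln(B₀/D) − r = −(1/2.2308)·ln(170.495670/177.0708) − 0.0117 = 0.00526241

spread=0.0053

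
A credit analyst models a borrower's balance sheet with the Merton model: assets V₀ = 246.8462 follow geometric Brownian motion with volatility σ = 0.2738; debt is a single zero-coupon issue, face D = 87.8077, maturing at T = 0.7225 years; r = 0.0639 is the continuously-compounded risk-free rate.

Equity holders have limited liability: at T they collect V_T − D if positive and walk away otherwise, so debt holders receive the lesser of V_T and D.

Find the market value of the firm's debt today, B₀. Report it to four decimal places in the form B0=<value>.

d₁ = [ln(V₀/D) + (r + σ²/2)T] / (σ√T)
   = [ln(246.8462/87.8077) + (0.0639 + 0.5·0.2738²)·0.7225] / (0.2738·√0.7225)
   = [1.033616 + 0.073249] / 0.232730 = 4.756008
d₂ = d₁ − σ√T = 4.756008 − 0.232730 = 4.523278
N(d₁) = 0.999999,  N(d₂) = 0.999997,  e^(−rT) = 0.954882
E₀ = V₀·N(d₁) − D·e^(−rT)·N(d₂)
   = 246.8462·0.999999 − 87.8077·0.954882·0.999997 = 163.000240
B₀ = V₀ − E₀ = 246.8462 − 163.000240 = 83.845960

B0=83.8460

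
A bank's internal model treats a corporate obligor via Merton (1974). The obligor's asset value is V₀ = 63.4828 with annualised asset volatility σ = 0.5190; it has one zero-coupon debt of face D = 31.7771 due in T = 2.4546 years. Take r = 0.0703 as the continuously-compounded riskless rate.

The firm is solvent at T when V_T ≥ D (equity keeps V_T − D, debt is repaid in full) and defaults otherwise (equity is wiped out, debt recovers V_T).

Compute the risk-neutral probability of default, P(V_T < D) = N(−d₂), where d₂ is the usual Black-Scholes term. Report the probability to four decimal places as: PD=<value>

PD=0.2557

d₁ = [ln(V₀/D) + (r + σ²/2)T] / (σ√T)
   = [ln(63.4828/31.7771) + (0.0703 + 0.5·0.5190²)·2.4546] / (0.5190·√2.4546)
   = [0.692023 + 0.503145] / 0.813126 = 1.469844
d₂ = d₁ − σ√T = 1.469844 − 0.813126 = 0.656718
risk-neutral PD = N(−d₂) = N(-0.656718) = 0.255681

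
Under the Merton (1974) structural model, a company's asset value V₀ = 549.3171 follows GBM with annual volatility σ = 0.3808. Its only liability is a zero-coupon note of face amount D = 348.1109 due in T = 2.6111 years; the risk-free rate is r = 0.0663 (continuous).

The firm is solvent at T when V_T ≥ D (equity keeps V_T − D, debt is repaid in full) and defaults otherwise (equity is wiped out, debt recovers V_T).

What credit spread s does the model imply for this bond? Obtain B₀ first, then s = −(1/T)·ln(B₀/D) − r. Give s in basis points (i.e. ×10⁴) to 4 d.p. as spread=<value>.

spread=258.3977

d₁ = [ln(V₀/D) + (r + σ²/2)T] / (σ√T)
   = [ln(549.3171/348.1109) + (0.0663 + 0.5·0.3808²)·2.6111] / (0.3808·√2.6111)
   = [0.456155 + 0.362432] / 0.615331 = 1.330320
d₂ = d₁ − σ√T = 1.330320 − 0.615331 = 0.714989
N(d₁) = 0.908294,  N(d₂) = 0.762692,  e^(−rT) = 0.841040
E₀ = V₀·N(d₁) − D·e^(−rT)·N(d₂)
   = 549.3171·0.908294 − 348.1109·0.841040·0.762692 = 275.643828
B₀ = V₀ − E₀ = 549.3171 − 275.643828 = 273.673272
spread = −(1/T)·ln(B₀/D) − r = −(1/2.6111)·ln(273.673272/348.1109) − 0.0663 = 0.02583977
in basis points: 0.02583977 × 10⁴ = 258.3977 bp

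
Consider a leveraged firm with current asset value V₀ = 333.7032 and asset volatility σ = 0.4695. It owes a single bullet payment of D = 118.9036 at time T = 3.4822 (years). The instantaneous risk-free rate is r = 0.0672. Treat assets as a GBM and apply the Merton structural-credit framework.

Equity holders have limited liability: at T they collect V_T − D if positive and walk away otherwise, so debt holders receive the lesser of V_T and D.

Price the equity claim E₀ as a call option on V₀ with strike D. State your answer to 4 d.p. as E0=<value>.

d₁ = [ln(V₀/D) + (r + σ²/2)T] / (σ√T)
   = [ln(333.7032/118.9036) + (0.0672 + 0.5·0.4695²)·3.4822] / (0.4695·√3.4822)
   = [1.031939 + 0.617795] / 0.876118 = 1.883005
d₂ = d₁ − σ√T = 1.883005 − 0.876118 = 1.006887
N(d₁) = 0.970150,  N(d₂) = 0.843005,  e^(−rT) = 0.791359
E₀ = V₀·N(d₁) − D·e^(−rT)·N(d₂)
   = 333.7032·0.970150 − 118.9036·0.791359·0.843005 = 244.419262

E0=244.4193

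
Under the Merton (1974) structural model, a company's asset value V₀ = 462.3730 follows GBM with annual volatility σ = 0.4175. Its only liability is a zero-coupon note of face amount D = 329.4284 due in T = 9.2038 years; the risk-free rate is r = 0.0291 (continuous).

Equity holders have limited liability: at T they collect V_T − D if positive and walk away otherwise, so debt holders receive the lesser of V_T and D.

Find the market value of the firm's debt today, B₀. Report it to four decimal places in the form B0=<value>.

B0=172.0576

d₁ = [ln(V₀/D) + (r + σ²/2)T] / (σ√T)
   = [ln(462.3730/329.4284) + (0.0291 + 0.5·0.4175²)·9.2038] / (0.4175·√9.2038)
   = [0.339013 + 1.069971] / 1.266602 = 1.112412
d₂ = d₁ − σ√T = 1.112412 − 1.266602 = -0.154189
N(d₁) = 0.867020,  N(d₂) = 0.438730,  e^(−rT) = 0.765037
E₀ = V₀·N(d₁) − D·e^(−rT)·N(d₂)
   = 462.3730·0.867020 − 329.4284·0.765037·0.438730 = 290.315429
B₀ = V₀ − E₀ = 462.3730 − 290.315429 = 172.057571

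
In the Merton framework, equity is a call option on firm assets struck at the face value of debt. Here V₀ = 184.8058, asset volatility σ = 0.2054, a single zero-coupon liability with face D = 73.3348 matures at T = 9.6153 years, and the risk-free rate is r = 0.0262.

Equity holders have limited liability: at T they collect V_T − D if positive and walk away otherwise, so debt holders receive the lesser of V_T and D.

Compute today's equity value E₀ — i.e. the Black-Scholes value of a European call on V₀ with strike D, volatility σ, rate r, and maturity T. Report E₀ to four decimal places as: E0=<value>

E0=128.5995

d₁ = [ln(V₀/D) + (r + σ²/2)T] / (σ√T)
   = [ln(184.8058/73.3348) + (0.0262 + 0.5·0.2054²)·9.6153] / (0.2054·√9.6153)
   = [0.924270 + 0.454752] / 0.636916 = 2.165156
d₂ = d₁ − σ√T = 2.165156 − 0.636916 = 1.528241
N(d₁) = 0.984812,  N(d₂) = 0.936774,  e^(−rT) = 0.777306
E₀ = V₀·N(d₁) − D·e^(−rT)·N(d₂)
   = 184.8058·0.984812 − 73.3348·0.777306·0.936774 = 128.599529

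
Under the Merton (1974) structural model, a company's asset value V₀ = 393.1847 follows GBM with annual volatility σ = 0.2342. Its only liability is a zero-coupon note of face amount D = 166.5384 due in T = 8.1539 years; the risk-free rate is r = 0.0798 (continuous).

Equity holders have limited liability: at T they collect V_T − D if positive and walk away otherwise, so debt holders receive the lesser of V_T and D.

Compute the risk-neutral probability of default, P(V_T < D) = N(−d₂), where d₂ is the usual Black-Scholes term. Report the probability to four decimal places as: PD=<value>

PD=0.0272

d₁ = [ln(V₀/D) + (r + σ²/2)T] / (σ√T)
   = [ln(393.1847/166.5384) + (0.0798 + 0.5·0.2342²)·8.1539] / (0.2342·√8.1539)
   = [0.859054 + 0.874300] / 0.668759 = 2.591897
d₂ = d₁ − σ√T = 2.591897 − 0.668759 = 1.923138
risk-neutral PD = N(−d₂) = N(-1.923138) = 0.027231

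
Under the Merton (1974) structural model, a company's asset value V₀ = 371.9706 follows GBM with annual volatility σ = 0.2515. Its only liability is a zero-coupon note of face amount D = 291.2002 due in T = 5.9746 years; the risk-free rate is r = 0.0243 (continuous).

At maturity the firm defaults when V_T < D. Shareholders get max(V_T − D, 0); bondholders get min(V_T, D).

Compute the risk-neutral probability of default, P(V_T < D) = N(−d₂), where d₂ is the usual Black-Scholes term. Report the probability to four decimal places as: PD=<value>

PD=0.3718

d₁ = [ln(V₀/D) + (r + σ²/2)T] / (σ√T)
   = [ln(371.9706/291.2002) + (0.0243 + 0.5·0.2515²)·5.9746] / (0.2515·√5.9746)
   = [0.244804 + 0.334136] / 0.614741 = 0.941762
d₂ = d₁ − σ√T = 0.941762 − 0.614741 = 0.327021
risk-neutral PD = N(−d₂) = N(-0.327021) = 0.371826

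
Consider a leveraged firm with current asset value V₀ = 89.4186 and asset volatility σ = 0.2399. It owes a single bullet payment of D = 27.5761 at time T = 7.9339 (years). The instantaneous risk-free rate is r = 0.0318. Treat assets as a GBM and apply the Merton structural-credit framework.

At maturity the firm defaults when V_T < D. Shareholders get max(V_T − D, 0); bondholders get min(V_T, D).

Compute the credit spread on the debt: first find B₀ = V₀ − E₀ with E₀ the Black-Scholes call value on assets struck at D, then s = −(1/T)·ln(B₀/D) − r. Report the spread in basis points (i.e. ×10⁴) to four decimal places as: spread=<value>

d₁ = [ln(V₀/D) + (r + σ²/2)T] / (σ√T)
   = [ln(89.4186/27.5761) + (0.0318 + 0.5·0.2399²)·7.9339] / (0.2399·√7.9339)
   = [1.176379 + 0.480604] / 0.675731 = 2.452136
d₂ = d₁ − σ√T = 2.452136 − 0.675731 = 1.776405
N(d₁) = 0.992899,  N(d₂) = 0.962167,  e^(−rT) = 0.777013
E₀ = V₀·N(d₁) − D·e^(−rT)·N(d₂)
   = 89.4186·0.992899 − 27.5761·0.777013·0.962167 = 68.167336
B₀ = V₀ − E₀ = 89.4186 − 68.167336 = 21.251264
spread = −(1/T)·ln(B₀/D) − r = −(1/7.9339)·ln(21.251264/27.5761) − 0.0318 = 0.00103796
in basis points: 0.00103796 × 10⁴ = 10.3796 bp

spread=10.3796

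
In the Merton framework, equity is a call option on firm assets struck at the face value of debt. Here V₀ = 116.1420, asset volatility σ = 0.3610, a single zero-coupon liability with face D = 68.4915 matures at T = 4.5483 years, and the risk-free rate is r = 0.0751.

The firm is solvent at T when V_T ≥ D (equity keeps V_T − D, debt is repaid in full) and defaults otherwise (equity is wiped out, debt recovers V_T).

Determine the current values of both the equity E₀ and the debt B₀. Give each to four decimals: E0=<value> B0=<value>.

E0=71.0352 B0=45.1068

d₁ = [ln(V₀/D) + (r + σ²/2)T] / (σ√T)
   = [ln(116.1420/68.4915) + (0.0751 + 0.5·0.3610²)·4.5483] / (0.3610·√4.5483)
   = [0.528104 + 0.637947] / 0.769895 = 1.514557
d₂ = d₁ − σ√T = 1.514557 − 0.769895 = 0.744662
N(d₁) = 0.935058,  N(d₂) = 0.771762,  e^(−rT) = 0.710649
E₀ = V₀·N(d₁) − D·e^(−rT)·N(d₂)
   = 116.1420·0.935058 − 68.4915·0.710649·0.771762 = 71.035211
B₀ = V₀ − E₀ = 116.1420 − 71.035211 = 45.106789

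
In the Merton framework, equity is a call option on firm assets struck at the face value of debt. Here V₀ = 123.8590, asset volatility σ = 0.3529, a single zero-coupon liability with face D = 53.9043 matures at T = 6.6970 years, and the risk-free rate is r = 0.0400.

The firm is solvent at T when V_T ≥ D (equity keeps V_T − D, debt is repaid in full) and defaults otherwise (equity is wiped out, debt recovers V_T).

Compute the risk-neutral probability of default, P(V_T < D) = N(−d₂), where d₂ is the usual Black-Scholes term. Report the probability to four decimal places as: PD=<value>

PD=0.2273

d₁ = [ln(V₀/D) + (r + σ²/2)T] / (σ√T)
   = [ln(123.8590/53.9043) + (0.0400 + 0.5·0.3529²)·6.6970] / (0.3529·√6.6970)
   = [0.831934 + 0.684897] / 0.913254 = 1.660907
d₂ = d₁ − σ√T = 1.660907 − 0.913254 = 0.747652
risk-neutral PD = N(−d₂) = N(-0.747652) = 0.227335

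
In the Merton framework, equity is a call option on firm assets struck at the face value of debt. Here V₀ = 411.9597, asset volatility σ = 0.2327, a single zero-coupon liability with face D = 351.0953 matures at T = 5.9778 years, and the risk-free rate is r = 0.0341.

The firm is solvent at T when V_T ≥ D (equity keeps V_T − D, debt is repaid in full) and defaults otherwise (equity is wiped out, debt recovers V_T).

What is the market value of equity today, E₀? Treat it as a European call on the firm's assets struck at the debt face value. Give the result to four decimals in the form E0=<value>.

E0=155.8371

d₁ = [ln(V₀/D) + (r + σ²/2)T] / (σ√T)
   = [ln(411.9597/351.0953) + (0.0341 + 0.5·0.2327²)·5.9778] / (0.2327·√5.9778)
   = [0.159868 + 0.365690] / 0.568941 = 0.923747
d₂ = d₁ − σ√T = 0.923747 − 0.568941 = 0.354807
N(d₁) = 0.822191,  N(d₂) = 0.638633,  e^(−rT) = 0.815590
E₀ = V₀·N(d₁) − D·e^(−rT)·N(d₂)
   = 411.9597·0.822191 − 351.0953·0.815590·0.638633 = 155.837120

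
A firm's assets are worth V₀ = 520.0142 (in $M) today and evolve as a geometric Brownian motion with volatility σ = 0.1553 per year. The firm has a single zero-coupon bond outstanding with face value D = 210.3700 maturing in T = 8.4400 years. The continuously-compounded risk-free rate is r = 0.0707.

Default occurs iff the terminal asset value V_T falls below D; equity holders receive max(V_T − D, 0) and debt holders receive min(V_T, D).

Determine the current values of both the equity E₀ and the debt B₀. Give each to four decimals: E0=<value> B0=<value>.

E0=404.1924 B0=115.8218

d₁ = [ln(V₀/D) + (r + σ²/2)T] / (σ√T)
   = [ln(520.0142/210.3700) + (0.0707 + 0.5·0.1553²)·8.4400] / (0.1553·√8.4400)
   = [0.904988 + 0.698486] / 0.451173 = 3.554016
d₂ = d₁ − σ√T = 3.554016 − 0.451173 = 3.102844
N(d₁) = 0.999810,  N(d₂) = 0.999042,  e^(−rT) = 0.550621
E₀ = V₀·N(d₁) − D·e^(−rT)·N(d₂)
   = 520.0142·0.999810 − 210.3700·0.550621·0.999042 = 404.192361
B₀ = V₀ − E₀ = 520.0142 − 404.192361 = 115.821839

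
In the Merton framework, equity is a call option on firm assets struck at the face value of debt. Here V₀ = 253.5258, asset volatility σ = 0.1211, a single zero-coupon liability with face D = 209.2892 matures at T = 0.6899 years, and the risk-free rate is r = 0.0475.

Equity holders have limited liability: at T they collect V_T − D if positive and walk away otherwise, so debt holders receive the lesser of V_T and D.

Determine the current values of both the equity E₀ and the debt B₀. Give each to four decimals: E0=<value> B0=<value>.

E0=51.0854 B0=202.4404

d₁ = [ln(V₀/D) + (r + σ²/2)T] / (σ√T)
   = [ln(253.5258/209.2892) + (0.0475 + 0.5·0.1211²)·0.6899] / (0.1211·√0.6899)
   = [0.191749 + 0.037829] / 0.100586 = 2.282403
d₂ = d₁ − σ√T = 2.282403 − 0.100586 = 2.181817
N(d₁) = 0.988767,  N(d₂) = 0.985438,  e^(−rT) = 0.967761
E₀ = V₀·N(d₁) − D·e^(−rT)·N(d₂)
   = 253.5258·0.988767 − 209.2892·0.967761·0.985438 = 51.085418
B₀ = V₀ − E₀ = 253.5258 − 51.085418 = 202.440382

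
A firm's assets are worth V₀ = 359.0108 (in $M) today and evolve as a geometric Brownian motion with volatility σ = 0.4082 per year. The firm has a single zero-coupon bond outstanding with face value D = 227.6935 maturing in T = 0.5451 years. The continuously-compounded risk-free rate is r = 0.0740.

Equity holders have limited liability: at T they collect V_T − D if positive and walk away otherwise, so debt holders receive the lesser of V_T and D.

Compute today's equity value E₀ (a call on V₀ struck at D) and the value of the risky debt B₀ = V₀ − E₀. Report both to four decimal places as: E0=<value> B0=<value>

E0=142.0690 B0=216.9418

d₁ = [ln(V₀/D) + (r + σ²/2)T] / (σ√T)
   = [ln(359.0108/227.6935) + (0.0740 + 0.5·0.4082²)·0.5451] / (0.4082·√0.5451)
   = [0.455352 + 0.085752] / 0.301378 = 1.795434
d₂ = d₁ − σ√T = 1.795434 − 0.301378 = 1.494056
N(d₁) = 0.963708,  N(d₂) = 0.932420,  e^(−rT) = 0.960465
E₀ = V₀·N(d₁) − D·e^(−rT)·N(d₂)
   = 359.0108·0.963708 − 227.6935·0.960465·0.932420 = 142.069049
B₀ = V₀ − E₀ = 359.0108 − 142.069049 = 216.941751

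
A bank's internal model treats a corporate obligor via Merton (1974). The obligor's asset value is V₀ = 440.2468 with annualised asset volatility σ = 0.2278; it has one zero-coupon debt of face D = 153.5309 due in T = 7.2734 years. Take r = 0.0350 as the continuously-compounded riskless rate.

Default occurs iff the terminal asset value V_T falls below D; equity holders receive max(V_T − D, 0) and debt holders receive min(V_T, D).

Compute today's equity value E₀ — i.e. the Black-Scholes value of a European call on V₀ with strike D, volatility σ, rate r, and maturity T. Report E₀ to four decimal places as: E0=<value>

E0=322.0301

d₁ = [ln(V₀/D) + (r + σ²/2)T] / (σ√T)
   = [ln(440.2468/153.5309) + (0.0350 + 0.5·0.2278²)·7.2734] / (0.2278·√7.2734)
   = [1.053434 + 0.443288] / 0.614359 = 2.436231
d₂ = d₁ − σ√T = 2.436231 − 0.614359 = 1.821872
N(d₁) = 0.992579,  N(d₂) = 0.965763,  e^(−rT) = 0.775251
E₀ = V₀·N(d₁) − D·e^(−rT)·N(d₂)
   = 440.2468·0.992579 − 153.5309·0.775251·0.965763 = 322.030071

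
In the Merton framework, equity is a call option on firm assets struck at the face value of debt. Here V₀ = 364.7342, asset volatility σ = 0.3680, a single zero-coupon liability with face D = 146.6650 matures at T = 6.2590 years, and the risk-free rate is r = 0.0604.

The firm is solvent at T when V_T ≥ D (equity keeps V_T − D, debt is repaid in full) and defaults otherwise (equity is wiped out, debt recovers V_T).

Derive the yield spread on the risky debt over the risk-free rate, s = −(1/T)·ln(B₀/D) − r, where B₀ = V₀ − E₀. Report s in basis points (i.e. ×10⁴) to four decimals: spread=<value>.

d₁ = [ln(V₀/D) + (r + σ²/2)T] / (σ√T)
   = [ln(364.7342/146.6650) + (0.0604 + 0.5·0.3680²)·6.2590] / (0.3680·√6.2590)
   = [0.911018 + 0.801853] / 0.920662 = 1.860477
d₂ = d₁ − σ√T = 1.860477 − 0.920662 = 0.939815
N(d₁) = 0.968591,  N(d₂) = 0.826344,  e^(−rT) = 0.685201
E₀ = V₀·N(d₁) − D·e^(−rT)·N(d₂)
   = 364.7342·0.968591 − 146.6650·0.685201·0.826344 = 270.234880
B₀ = V₀ − E₀ = 364.7342 − 270.234880 = 94.499320
spread = −(1/T)·ln(B₀/D) − r = −(1/6.2590)·ln(94.499320/146.6650) − 0.0604 = 0.00982822
in basis points: 0.00982822 × 10⁴ = 98.2822 bp

spread=98.2822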